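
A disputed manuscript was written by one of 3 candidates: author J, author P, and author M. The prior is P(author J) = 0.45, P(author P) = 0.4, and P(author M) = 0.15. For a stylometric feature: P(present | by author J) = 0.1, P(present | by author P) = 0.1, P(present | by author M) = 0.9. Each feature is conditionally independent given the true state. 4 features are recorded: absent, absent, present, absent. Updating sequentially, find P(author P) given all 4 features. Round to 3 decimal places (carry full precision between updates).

0.470

After 'absent': normaliser = 0.9·0.4500 + 0.9·0.4000 + 0.1·0.1500; P(author J) ≈ 0.5192, P(author P) ≈ 0.4615, P(author M) ≈ 0.0192
After 'absent': normaliser = 0.9·0.5192 + 0.9·0.4615 + 0.1·0.0192; P(author J) ≈ 0.5283, P(author P) ≈ 0.4696, P(author M) ≈ 0.0022
After 'present': normaliser = 0.1·0.5283 + 0.1·0.4696 + 0.9·0.0022; P(author J) ≈ 0.5192, P(author P) ≈ 0.4615, P(author M) ≈ 0.0192
After 'absent': normaliser = 0.9·0.5192 + 0.9·0.4615 + 0.1·0.0192; P(author J) ≈ 0.5283, P(author P) ≈ 0.4696, P(author M) ≈ 0.0022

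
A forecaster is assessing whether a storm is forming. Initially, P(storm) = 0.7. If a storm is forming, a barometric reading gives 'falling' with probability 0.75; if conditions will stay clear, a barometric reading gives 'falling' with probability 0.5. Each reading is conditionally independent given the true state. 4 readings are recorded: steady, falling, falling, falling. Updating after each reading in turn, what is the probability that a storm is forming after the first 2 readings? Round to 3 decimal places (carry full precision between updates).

0.636

After 'steady': P(storm) = 0.25·0.7000 / (0.25·0.7000 + 0.5·0.3000) ≈ 0.5385
After 'falling': P(storm) = 0.75·0.5385 / (0.75·0.5385 + 0.5·0.4615) ≈ 0.6364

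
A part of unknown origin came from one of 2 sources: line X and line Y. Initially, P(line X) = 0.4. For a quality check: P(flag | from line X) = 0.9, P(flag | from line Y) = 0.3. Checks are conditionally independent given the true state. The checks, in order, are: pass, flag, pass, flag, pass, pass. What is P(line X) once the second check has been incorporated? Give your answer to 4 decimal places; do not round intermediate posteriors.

0.2222

After 'pass': P(line X) = 0.1·0.4000 / (0.1·0.4000 + 0.7·0.6000) ≈ 0.0870
After 'flag': P(line X) = 0.9·0.0870 / (0.9·0.0870 + 0.3·0.9130) ≈ 0.2222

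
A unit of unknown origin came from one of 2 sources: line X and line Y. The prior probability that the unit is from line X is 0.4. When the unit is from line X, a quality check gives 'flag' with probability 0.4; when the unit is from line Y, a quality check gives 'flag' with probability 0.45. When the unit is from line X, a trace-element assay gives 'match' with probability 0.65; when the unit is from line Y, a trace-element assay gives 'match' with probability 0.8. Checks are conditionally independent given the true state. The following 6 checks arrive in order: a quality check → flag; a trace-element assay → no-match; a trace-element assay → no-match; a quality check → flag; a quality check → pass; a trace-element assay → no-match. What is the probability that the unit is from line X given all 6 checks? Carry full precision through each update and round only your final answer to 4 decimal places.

0.7549

After a quality check='flag': P(line X) = 0.4·0.4000 / (0.4·0.4000 + 0.45·0.6000) ≈ 0.3721
After a trace-element assay='no-match': P(line X) = 0.35·0.3721 / (0.35·0.3721 + 0.2·0.6279) ≈ 0.5091
After a trace-element assay='no-match': P(line X) = 0.35·0.5091 / (0.35·0.5091 + 0.2·0.4909) ≈ 0.6447
After a quality check='flag': P(line X) = 0.4·0.6447 / (0.4·0.6447 + 0.45·0.3553) ≈ 0.6173
After a quality check='pass': P(line X) = 0.6·0.6173 / (0.6·0.6173 + 0.55·0.3827) ≈ 0.6377
After a trace-element assay='no-match': P(line X) = 0.35·0.6377 / (0.35·0.6377 + 0.2·0.3623) ≈ 0.7549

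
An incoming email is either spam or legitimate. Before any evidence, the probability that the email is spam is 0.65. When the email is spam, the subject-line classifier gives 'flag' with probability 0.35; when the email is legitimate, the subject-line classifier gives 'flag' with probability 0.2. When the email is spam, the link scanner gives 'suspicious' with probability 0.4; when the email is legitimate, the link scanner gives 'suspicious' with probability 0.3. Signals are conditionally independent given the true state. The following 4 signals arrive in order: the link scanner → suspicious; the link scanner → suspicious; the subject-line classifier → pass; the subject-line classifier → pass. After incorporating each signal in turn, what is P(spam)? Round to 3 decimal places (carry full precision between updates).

0.685

After the link scanner='suspicious': P(spam) = 0.4·0.6500 / (0.4·0.6500 + 0.3·0.3500) ≈ 0.7123
After the link scanner='suspicious': P(spam) = 0.4·0.7123 / (0.4·0.7123 + 0.3·0.2877) ≈ 0.7675
After the subject-line classifier='pass': P(spam) = 0.65·0.7675 / (0.65·0.7675 + 0.8·0.2325) ≈ 0.7284
After the subject-line classifier='pass': P(spam) = 0.65·0.7284 / (0.65·0.7284 + 0.8·0.2716) ≈ 0.6855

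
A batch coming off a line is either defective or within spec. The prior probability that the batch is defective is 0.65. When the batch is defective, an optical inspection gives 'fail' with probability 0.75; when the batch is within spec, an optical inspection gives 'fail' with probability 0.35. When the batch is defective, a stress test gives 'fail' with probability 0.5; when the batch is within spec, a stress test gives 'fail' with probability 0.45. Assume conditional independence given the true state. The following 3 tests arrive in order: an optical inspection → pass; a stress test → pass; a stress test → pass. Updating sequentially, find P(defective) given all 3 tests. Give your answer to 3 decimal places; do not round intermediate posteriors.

After an optical inspection='pass': P(defective) = 0.25·0.6500 / (0.25·0.6500 + 0.65·0.3500) ≈ 0.4167
After a stress test='pass': P(defective) = 0.5·0.4167 / (0.5·0.4167 + 0.55·0.5833) ≈ 0.3937
After a stress test='pass': P(defective) = 0.5·0.3937 / (0.5·0.3937 + 0.55·0.6063) ≈ 0.3712

0.371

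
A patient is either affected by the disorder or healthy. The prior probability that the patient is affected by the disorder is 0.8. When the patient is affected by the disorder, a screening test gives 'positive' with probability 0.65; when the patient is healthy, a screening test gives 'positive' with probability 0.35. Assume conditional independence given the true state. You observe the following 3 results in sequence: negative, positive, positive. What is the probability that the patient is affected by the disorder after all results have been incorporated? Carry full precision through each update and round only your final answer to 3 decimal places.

After 'negative': P(affected) = 0.35·0.8000 / (0.35·0.8000 + 0.65·0.2000) ≈ 0.6829
After 'positive': P(affected) = 0.65·0.6829 / (0.65·0.6829 + 0.35·0.3171) ≈ 0.8000
After 'positive': P(affected) = 0.65·0.8000 / (0.65·0.8000 + 0.35·0.2000) ≈ 0.8814

0.881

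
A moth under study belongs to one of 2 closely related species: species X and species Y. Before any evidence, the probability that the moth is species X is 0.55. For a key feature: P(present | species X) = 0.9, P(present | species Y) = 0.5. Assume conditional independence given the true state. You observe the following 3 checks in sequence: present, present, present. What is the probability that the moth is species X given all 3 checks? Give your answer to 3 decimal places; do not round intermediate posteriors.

0.877

After 'present': P(species X) = 0.9·0.5500 / (0.9·0.5500 + 0.5·0.4500) ≈ 0.6875
After 'present': P(species X) = 0.9·0.6875 / (0.9·0.6875 + 0.5·0.3125) ≈ 0.7984
After 'present': P(species X) = 0.9·0.7984 / (0.9·0.7984 + 0.5·0.2016) ≈ 0.8770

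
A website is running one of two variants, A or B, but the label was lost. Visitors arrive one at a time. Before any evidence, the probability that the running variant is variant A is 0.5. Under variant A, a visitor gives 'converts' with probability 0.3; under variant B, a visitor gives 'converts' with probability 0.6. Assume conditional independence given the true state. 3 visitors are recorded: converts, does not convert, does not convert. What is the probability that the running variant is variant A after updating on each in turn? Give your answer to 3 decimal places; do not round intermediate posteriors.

After 'converts': P(A) = 0.3·0.5000 / (0.3·0.5000 + 0.6·0.5000) ≈ 0.3333
After 'does not convert': P(A) = 0.7·0.3333 / (0.7·0.3333 + 0.4·0.6667) ≈ 0.4667
After 'does not convert': P(A) = 0.7·0.4667 / (0.7·0.4667 + 0.4·0.5333) ≈ 0.6049

0.605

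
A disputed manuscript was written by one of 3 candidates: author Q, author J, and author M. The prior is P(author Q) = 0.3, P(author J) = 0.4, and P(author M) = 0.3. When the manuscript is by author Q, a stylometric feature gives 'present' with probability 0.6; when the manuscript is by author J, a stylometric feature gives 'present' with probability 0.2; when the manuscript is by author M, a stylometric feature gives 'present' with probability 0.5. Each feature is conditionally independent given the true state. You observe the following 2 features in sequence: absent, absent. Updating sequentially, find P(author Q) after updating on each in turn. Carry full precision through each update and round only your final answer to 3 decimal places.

0.127

Each posterior becomes the prior for the next update.
After 'absent': normaliser = 0.4·0.3000 + 0.8·0.4000 + 0.5·0.3000; P(author Q) ≈ 0.2034, P(author J) ≈ 0.5424, P(author M) ≈ 0.2542
After 'absent': normaliser = 0.4·0.2034 + 0.8·0.5424 + 0.5·0.2542; P(author Q) ≈ 0.1266, P(author J) ≈ 0.6755, P(author M) ≈ 0.1979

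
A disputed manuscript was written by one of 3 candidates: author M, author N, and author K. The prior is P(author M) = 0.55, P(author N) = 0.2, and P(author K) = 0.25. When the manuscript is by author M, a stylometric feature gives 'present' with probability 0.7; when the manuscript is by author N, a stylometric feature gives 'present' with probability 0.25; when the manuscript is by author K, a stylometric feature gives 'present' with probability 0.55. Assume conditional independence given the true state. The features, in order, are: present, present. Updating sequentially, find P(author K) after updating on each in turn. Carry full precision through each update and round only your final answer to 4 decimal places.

After 'present': normaliser = 0.7·0.5500 + 0.25·0.2000 + 0.55·0.2500; P(author M) ≈ 0.6725, P(author N) ≈ 0.0873, P(author K) ≈ 0.2402
After 'present': normaliser = 0.7·0.6725 + 0.25·0.0873 + 0.55·0.2402; P(author M) ≈ 0.7536, P(author N) ≈ 0.0350, P(author K) ≈ 0.2115

0.2115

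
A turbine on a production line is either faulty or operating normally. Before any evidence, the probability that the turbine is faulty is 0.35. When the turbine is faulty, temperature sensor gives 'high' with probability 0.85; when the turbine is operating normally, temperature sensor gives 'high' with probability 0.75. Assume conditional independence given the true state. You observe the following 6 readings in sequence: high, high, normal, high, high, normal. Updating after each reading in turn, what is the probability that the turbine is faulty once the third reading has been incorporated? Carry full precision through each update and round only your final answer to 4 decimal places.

0.2933

After 'high': P(faulty) = 0.85·0.3500 / (0.85·0.3500 + 0.75·0.6500) ≈ 0.3790
After 'high': P(faulty) = 0.85·0.3790 / (0.85·0.3790 + 0.75·0.6210) ≈ 0.4089
After 'normal': P(faulty) = 0.15·0.4089 / (0.15·0.4089 + 0.25·0.5911) ≈ 0.2933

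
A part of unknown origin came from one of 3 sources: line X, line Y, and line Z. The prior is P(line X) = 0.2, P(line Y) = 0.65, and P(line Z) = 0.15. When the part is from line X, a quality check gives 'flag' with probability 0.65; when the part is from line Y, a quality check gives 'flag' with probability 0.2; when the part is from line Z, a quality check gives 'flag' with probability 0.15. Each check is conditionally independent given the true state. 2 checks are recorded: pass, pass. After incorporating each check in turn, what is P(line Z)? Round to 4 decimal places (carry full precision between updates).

0.1974

Apply Bayes' rule sequentially, carrying P(line Z) forward.
After 'pass': normaliser = 0.35·0.2000 + 0.8·0.6500 + 0.85·0.1500; P(line X) ≈ 0.0976, P(line Y) ≈ 0.7247, P(line Z) ≈ 0.1777
After 'pass': normaliser = 0.35·0.0976 + 0.8·0.7247 + 0.85·0.1777; P(line X) ≈ 0.0446, P(line Y) ≈ 0.7579, P(line Z) ≈ 0.1974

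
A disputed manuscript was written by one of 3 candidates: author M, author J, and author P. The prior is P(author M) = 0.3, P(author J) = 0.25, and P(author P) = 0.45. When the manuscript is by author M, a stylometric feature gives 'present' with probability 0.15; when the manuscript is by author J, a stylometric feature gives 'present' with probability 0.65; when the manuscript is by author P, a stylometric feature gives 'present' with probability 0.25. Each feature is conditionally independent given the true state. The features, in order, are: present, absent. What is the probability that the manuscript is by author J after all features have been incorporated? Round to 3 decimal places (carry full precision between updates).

0.317

After 'present': normaliser = 0.15·0.3000 + 0.65·0.2500 + 0.25·0.4500; P(author M) ≈ 0.1406, P(author J) ≈ 0.5078, P(author P) ≈ 0.3516
After 'absent': normaliser = 0.85·0.1406 + 0.35·0.5078 + 0.75·0.3516; P(author M) ≈ 0.2131, P(author J) ≈ 0.3169, P(author P) ≈ 0.4701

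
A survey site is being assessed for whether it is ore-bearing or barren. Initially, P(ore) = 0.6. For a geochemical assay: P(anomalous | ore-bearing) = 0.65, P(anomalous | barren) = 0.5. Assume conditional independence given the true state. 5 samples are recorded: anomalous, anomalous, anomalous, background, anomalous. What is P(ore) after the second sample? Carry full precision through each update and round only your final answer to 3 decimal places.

0.717

After 'anomalous': P(ore) = 0.65·0.6000 / (0.65·0.6000 + 0.5·0.4000) ≈ 0.6610
After 'anomalous': P(ore) = 0.65·0.6610 / (0.65·0.6610 + 0.5·0.3390) ≈ 0.7171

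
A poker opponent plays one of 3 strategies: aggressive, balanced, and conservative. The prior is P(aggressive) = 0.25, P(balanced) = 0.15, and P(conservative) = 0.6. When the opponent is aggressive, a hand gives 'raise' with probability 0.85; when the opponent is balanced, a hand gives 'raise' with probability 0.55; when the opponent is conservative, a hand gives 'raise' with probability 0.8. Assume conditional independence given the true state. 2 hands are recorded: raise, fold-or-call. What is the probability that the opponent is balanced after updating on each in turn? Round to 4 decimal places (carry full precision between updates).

0.2250

Apply Bayes' rule sequentially, carrying P(balanced) forward.
After 'raise': normaliser = 0.85·0.2500 + 0.55·0.1500 + 0.8·0.6000; P(aggressive) ≈ 0.2742, P(balanced) ≈ 0.1065, P(conservative) ≈ 0.6194
After 'fold-or-call': normaliser = 0.15·0.2742 + 0.45·0.1065 + 0.2·0.6194; P(aggressive) ≈ 0.1932, P(balanced) ≈ 0.2250, P(conservative) ≈ 0.5818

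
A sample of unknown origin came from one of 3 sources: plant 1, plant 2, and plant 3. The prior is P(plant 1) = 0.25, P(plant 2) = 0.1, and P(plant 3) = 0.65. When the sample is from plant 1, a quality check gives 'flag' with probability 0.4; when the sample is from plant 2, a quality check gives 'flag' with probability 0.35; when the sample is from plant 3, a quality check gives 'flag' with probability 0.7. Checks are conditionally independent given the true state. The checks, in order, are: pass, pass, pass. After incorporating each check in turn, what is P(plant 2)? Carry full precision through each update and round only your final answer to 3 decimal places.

Each posterior becomes the prior for the next update.
After 'pass': normaliser = 0.6·0.2500 + 0.65·0.1000 + 0.3·0.6500; P(plant 1) ≈ 0.3659, P(plant 2) ≈ 0.1585, P(plant 3) ≈ 0.4756
After 'pass': normaliser = 0.6·0.3659 + 0.65·0.1585 + 0.3·0.4756; P(plant 1) ≈ 0.4718, P(plant 2) ≈ 0.2215, P(plant 3) ≈ 0.3067
After 'pass': normaliser = 0.6·0.4718 + 0.65·0.2215 + 0.3·0.3067; P(plant 1) ≈ 0.5454, P(plant 2) ≈ 0.2774, P(plant 3) ≈ 0.1773

0.277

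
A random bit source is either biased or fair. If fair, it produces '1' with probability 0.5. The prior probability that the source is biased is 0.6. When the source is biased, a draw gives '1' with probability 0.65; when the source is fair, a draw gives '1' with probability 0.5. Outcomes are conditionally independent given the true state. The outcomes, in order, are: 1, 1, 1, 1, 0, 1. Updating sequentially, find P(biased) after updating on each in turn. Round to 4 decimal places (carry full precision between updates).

Each posterior becomes the prior for the next update.
After '1': P(biased) = 0.65·0.6000 / (0.65·0.6000 + 0.5·0.4000) ≈ 0.6610
After '1': P(biased) = 0.65·0.6610 / (0.65·0.6610 + 0.5·0.3390) ≈ 0.7171
After '1': P(biased) = 0.65·0.7171 / (0.65·0.7171 + 0.5·0.2829) ≈ 0.7672
After '1': P(biased) = 0.65·0.7672 / (0.65·0.7672 + 0.5·0.2328) ≈ 0.8108
After '0': P(biased) = 0.35·0.8108 / (0.35·0.8108 + 0.5·0.1892) ≈ 0.7499
After '1': P(biased) = 0.65·0.7499 / (0.65·0.7499 + 0.5·0.2501) ≈ 0.7959

0.7959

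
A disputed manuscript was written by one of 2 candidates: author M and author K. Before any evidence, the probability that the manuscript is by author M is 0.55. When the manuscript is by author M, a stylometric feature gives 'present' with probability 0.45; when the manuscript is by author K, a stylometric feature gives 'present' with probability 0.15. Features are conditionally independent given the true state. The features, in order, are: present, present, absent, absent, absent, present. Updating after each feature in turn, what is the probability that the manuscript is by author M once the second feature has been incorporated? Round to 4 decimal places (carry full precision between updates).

After 'present': P(author M) = 0.45·0.5500 / (0.45·0.5500 + 0.15·0.4500) ≈ 0.7857
After 'present': P(author M) = 0.45·0.7857 / (0.45·0.7857 + 0.15·0.2143) ≈ 0.9167

0.9167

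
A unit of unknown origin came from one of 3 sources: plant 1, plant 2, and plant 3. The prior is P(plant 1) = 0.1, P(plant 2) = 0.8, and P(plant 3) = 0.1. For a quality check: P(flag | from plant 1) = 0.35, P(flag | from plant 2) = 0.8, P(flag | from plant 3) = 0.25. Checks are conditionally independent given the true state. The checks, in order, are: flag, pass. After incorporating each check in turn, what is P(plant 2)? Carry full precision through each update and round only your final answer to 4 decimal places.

0.7552

Each posterior becomes the prior for the next update.
After 'flag': normaliser = 0.35·0.1000 + 0.8·0.8000 + 0.25·0.1000; P(plant 1) ≈ 0.0500, P(plant 2) ≈ 0.9143, P(plant 3) ≈ 0.0357
After 'pass': normaliser = 0.65·0.0500 + 0.2·0.9143 + 0.75·0.0357; P(plant 1) ≈ 0.1342, P(plant 2) ≈ 0.7552, P(plant 3) ≈ 0.1106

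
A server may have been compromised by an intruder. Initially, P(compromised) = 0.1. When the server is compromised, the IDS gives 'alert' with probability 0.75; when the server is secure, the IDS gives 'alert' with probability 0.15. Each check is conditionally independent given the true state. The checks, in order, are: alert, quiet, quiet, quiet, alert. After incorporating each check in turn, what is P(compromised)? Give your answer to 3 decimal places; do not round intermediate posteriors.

Apply Bayes' rule sequentially, carrying P(compromised) forward.
After 'alert': P(compromised) = 0.75·0.1000 / (0.75·0.1000 + 0.15·0.9000) ≈ 0.3571
After 'quiet': P(compromised) = 0.25·0.3571 / (0.25·0.3571 + 0.85·0.6429) ≈ 0.1404
After 'quiet': P(compromised) = 0.25·0.1404 / (0.25·0.1404 + 0.85·0.8596) ≈ 0.0459
After 'quiet': P(compromised) = 0.25·0.0459 / (0.25·0.0459 + 0.85·0.9541) ≈ 0.0139
After 'alert': P(compromised) = 0.75·0.0139 / (0.75·0.0139 + 0.15·0.9861) ≈ 0.0660

0.066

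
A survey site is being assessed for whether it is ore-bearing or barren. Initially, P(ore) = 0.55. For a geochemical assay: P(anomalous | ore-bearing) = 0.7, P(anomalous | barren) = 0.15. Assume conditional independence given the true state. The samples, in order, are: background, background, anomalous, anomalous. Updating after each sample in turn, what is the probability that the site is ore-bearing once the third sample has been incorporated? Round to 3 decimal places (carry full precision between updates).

0.415

After 'background': P(ore) = 0.3·0.5500 / (0.3·0.5500 + 0.85·0.4500) ≈ 0.3014
After 'background': P(ore) = 0.3·0.3014 / (0.3·0.3014 + 0.85·0.6986) ≈ 0.1321
After 'anomalous': P(ore) = 0.7·0.1321 / (0.7·0.1321 + 0.15·0.8679) ≈ 0.4154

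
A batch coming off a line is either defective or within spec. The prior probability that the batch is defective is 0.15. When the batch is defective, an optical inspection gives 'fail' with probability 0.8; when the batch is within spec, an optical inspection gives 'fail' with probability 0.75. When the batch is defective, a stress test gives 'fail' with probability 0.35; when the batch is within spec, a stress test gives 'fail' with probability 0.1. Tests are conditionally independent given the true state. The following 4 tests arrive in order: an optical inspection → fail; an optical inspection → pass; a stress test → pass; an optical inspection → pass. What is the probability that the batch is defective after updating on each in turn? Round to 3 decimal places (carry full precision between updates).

0.080

After an optical inspection='fail': P(defective) = 0.8·0.1500 / (0.8·0.1500 + 0.75·0.8500) ≈ 0.1584
After an optical inspection='pass': P(defective) = 0.2·0.1584 / (0.2·0.1584 + 0.25·0.8416) ≈ 0.1309
After a stress test='pass': P(defective) = 0.65·0.1309 / (0.65·0.1309 + 0.9·0.8691) ≈ 0.0981
After an optical inspection='pass': P(defective) = 0.2·0.0981 / (0.2·0.0981 + 0.25·0.9019) ≈ 0.0800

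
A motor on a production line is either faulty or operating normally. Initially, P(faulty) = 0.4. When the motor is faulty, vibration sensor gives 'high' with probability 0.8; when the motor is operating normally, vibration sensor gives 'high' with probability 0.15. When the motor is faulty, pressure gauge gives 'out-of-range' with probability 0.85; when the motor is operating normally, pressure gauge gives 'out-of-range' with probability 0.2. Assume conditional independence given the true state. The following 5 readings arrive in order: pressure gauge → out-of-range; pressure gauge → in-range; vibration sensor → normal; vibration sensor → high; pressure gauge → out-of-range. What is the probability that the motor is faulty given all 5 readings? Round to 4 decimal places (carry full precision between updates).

After pressure gauge='out-of-range': P(faulty) = 0.85·0.4000 / (0.85·0.4000 + 0.2·0.6000) ≈ 0.7391
After pressure gauge='in-range': P(faulty) = 0.15·0.7391 / (0.15·0.7391 + 0.8·0.2609) ≈ 0.3469
After vibration sensor='normal': P(faulty) = 0.2·0.3469 / (0.2·0.3469 + 0.85·0.6531) ≈ 0.1111
After vibration sensor='high': P(faulty) = 0.8·0.1111 / (0.8·0.1111 + 0.15·0.8889) ≈ 0.4000
After pressure gauge='out-of-range': P(faulty) = 0.85·0.4000 / (0.85·0.4000 + 0.2·0.6000) ≈ 0.7391

0.7391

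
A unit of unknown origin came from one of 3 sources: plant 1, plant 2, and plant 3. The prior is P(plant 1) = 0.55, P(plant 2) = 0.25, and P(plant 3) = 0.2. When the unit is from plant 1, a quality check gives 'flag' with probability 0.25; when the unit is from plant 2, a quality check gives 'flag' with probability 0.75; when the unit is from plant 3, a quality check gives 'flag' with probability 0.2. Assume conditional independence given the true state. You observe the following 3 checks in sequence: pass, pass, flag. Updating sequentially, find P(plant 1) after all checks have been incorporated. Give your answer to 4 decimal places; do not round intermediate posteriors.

0.6745

After 'pass': normaliser = 0.75·0.5500 + 0.25·0.2500 + 0.8·0.2000; P(plant 1) ≈ 0.6496, P(plant 2) ≈ 0.0984, P(plant 3) ≈ 0.2520
After 'pass': normaliser = 0.75·0.6496 + 0.25·0.0984 + 0.8·0.2520; P(plant 1) ≈ 0.6829, P(plant 2) ≈ 0.0345, P(plant 3) ≈ 0.2826
After 'flag': normaliser = 0.25·0.6829 + 0.75·0.0345 + 0.2·0.2826; P(plant 1) ≈ 0.6745, P(plant 2) ≈ 0.1022, P(plant 3) ≈ 0.2233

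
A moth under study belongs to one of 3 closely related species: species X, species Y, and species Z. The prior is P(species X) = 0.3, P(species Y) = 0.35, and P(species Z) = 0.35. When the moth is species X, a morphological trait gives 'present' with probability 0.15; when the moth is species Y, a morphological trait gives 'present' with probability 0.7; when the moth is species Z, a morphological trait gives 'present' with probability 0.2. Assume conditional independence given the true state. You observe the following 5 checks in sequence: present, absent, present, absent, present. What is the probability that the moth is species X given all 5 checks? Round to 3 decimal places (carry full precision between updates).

After 'present': normaliser = 0.15·0.3000 + 0.7·0.3500 + 0.2·0.3500; P(species X) ≈ 0.1250, P(species Y) ≈ 0.6806, P(species Z) ≈ 0.1944
After 'absent': normaliser = 0.85·0.1250 + 0.3·0.6806 + 0.8·0.1944; P(species X) ≈ 0.2280, P(species Y) ≈ 0.4382, P(species Z) ≈ 0.3338
After 'present': normaliser = 0.15·0.2280 + 0.7·0.4382 + 0.2·0.3338; P(species X) ≈ 0.0839, P(species Y) ≈ 0.7523, P(species Z) ≈ 0.1638
After 'absent': normaliser = 0.85·0.0839 + 0.3·0.7523 + 0.8·0.1638; P(species X) ≈ 0.1666, P(species Y) ≈ 0.5273, P(species Z) ≈ 0.3061
After 'present': normaliser = 0.15·0.1666 + 0.7·0.5273 + 0.2·0.3061; P(species X) ≈ 0.0549, P(species Y) ≈ 0.8107, P(species Z) ≈ 0.1345

0.055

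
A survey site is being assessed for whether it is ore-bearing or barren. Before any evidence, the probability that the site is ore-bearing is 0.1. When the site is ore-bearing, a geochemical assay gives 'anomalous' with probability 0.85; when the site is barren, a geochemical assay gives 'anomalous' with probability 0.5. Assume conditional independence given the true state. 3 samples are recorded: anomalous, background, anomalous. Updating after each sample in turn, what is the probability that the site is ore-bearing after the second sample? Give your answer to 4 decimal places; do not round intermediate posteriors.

0.0536

After 'anomalous': P(ore) = 0.85·0.1000 / (0.85·0.1000 + 0.5·0.9000) ≈ 0.1589
After 'background': P(ore) = 0.15·0.1589 / (0.15·0.1589 + 0.5·0.8411) ≈ 0.0536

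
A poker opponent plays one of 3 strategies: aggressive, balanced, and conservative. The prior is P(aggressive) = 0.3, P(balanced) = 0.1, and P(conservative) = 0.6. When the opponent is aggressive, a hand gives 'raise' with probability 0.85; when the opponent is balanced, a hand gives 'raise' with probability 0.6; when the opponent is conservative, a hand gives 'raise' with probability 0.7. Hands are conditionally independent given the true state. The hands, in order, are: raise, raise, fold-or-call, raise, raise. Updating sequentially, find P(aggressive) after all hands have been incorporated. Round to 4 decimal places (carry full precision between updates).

0.3267

Each posterior becomes the prior for the next update.
After 'raise': normaliser = 0.85·0.3000 + 0.6·0.1000 + 0.7·0.6000; P(aggressive) ≈ 0.3469, P(balanced) ≈ 0.0816, P(conservative) ≈ 0.5714
After 'raise': normaliser = 0.85·0.3469 + 0.6·0.0816 + 0.7·0.5714; P(aggressive) ≈ 0.3964, P(balanced) ≈ 0.0658, P(conservative) ≈ 0.5377
After 'fold-or-call': normaliser = 0.15·0.3964 + 0.4·0.0658 + 0.3·0.5377; P(aggressive) ≈ 0.2406, P(balanced) ≈ 0.1066, P(conservative) ≈ 0.6528
After 'raise': normaliser = 0.85·0.2406 + 0.6·0.1066 + 0.7·0.6528; P(aggressive) ≈ 0.2820, P(balanced) ≈ 0.0881, P(conservative) ≈ 0.6299
After 'raise': normaliser = 0.85·0.2820 + 0.6·0.0881 + 0.7·0.6299; P(aggressive) ≈ 0.3267, P(balanced) ≈ 0.0721, P(conservative) ≈ 0.6011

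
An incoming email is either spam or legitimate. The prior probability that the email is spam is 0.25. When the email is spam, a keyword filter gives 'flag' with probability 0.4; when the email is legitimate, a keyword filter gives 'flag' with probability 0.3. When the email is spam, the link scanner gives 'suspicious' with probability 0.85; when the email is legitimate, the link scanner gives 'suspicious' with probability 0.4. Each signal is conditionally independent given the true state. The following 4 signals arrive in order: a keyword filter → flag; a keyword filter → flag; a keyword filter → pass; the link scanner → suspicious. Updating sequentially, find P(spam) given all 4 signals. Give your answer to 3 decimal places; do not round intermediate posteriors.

0.519

Apply Bayes' rule sequentially, carrying P(spam) forward.
After a keyword filter='flag': P(spam) = 0.4·0.2500 / (0.4·0.2500 + 0.3·0.7500) ≈ 0.3077
After a keyword filter='flag': P(spam) = 0.4·0.3077 / (0.4·0.3077 + 0.3·0.6923) ≈ 0.3721
After a keyword filter='pass': P(spam) = 0.6·0.3721 / (0.6·0.3721 + 0.7·0.6279) ≈ 0.3368
After the link scanner='suspicious': P(spam) = 0.85·0.3368 / (0.85·0.3368 + 0.4·0.6632) ≈ 0.5191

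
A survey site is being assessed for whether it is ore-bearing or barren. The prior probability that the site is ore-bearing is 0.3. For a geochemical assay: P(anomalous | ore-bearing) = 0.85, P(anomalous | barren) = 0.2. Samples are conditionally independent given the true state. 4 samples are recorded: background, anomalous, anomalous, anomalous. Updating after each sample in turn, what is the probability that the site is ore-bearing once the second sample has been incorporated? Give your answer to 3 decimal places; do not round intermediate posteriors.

After 'background': P(ore) = 0.15·0.3000 / (0.15·0.3000 + 0.8·0.7000) ≈ 0.0744
After 'anomalous': P(ore) = 0.85·0.0744 / (0.85·0.0744 + 0.2·0.9256) ≈ 0.2546

0.255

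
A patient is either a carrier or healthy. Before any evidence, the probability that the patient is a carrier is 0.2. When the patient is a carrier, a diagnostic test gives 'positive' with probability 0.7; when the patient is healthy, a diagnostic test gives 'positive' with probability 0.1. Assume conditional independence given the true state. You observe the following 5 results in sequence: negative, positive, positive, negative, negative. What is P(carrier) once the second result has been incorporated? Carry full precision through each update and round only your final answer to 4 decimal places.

Each posterior becomes the prior for the next update.
After 'negative': P(carrier) = 0.3·0.2000 / (0.3·0.2000 + 0.9·0.8000) ≈ 0.0769
After 'positive': P(carrier) = 0.7·0.0769 / (0.7·0.0769 + 0.1·0.9231) ≈ 0.3684

0.3684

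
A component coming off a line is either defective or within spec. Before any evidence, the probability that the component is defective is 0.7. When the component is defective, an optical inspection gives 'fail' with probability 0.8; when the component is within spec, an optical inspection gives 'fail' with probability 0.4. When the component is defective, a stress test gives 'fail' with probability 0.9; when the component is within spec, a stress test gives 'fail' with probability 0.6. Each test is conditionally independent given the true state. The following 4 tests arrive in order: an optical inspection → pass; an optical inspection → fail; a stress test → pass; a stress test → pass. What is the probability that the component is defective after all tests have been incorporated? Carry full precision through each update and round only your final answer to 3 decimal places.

Apply Bayes' rule sequentially, carrying P(defective) forward.
After an optical inspection='pass': P(defective) = 0.2·0.7000 / (0.2·0.7000 + 0.6·0.3000) ≈ 0.4375
After an optical inspection='fail': P(defective) = 0.8·0.4375 / (0.8·0.4375 + 0.4·0.5625) ≈ 0.6087
After a stress test='pass': P(defective) = 0.1·0.6087 / (0.1·0.6087 + 0.4·0.3913) ≈ 0.2800
After a stress test='pass': P(defective) = 0.1·0.2800 / (0.1·0.2800 + 0.4·0.7200) ≈ 0.0886

0.089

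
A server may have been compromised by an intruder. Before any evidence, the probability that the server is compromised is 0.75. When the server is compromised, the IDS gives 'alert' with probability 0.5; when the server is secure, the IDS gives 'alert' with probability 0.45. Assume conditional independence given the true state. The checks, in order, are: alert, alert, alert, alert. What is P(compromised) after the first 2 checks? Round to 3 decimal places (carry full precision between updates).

0.787

After 'alert': P(compromised) = 0.5·0.7500 / (0.5·0.7500 + 0.45·0.2500) ≈ 0.7692
After 'alert': P(compromised) = 0.5·0.7692 / (0.5·0.7692 + 0.45·0.2308) ≈ 0.7874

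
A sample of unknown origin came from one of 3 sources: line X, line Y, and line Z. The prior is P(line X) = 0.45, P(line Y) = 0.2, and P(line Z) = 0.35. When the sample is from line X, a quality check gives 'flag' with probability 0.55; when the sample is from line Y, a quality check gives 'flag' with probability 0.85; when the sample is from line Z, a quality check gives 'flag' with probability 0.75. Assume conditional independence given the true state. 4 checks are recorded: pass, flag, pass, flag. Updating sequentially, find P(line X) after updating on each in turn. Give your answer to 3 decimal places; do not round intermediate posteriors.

0.639

After 'pass': normaliser = 0.45·0.4500 + 0.15·0.2000 + 0.25·0.3500; P(line X) ≈ 0.6328, P(line Y) ≈ 0.0938, P(line Z) ≈ 0.2734
After 'flag': normaliser = 0.55·0.6328 + 0.85·0.0938 + 0.75·0.2734; P(line X) ≈ 0.5500, P(line Y) ≈ 0.1259, P(line Z) ≈ 0.3241
After 'pass': normaliser = 0.45·0.5500 + 0.15·0.1259 + 0.25·0.3241; P(line X) ≈ 0.7124, P(line Y) ≈ 0.0544, P(line Z) ≈ 0.2332
After 'flag': normaliser = 0.55·0.7124 + 0.85·0.0544 + 0.75·0.2332; P(line X) ≈ 0.6393, P(line Y) ≈ 0.0754, P(line Z) ≈ 0.2854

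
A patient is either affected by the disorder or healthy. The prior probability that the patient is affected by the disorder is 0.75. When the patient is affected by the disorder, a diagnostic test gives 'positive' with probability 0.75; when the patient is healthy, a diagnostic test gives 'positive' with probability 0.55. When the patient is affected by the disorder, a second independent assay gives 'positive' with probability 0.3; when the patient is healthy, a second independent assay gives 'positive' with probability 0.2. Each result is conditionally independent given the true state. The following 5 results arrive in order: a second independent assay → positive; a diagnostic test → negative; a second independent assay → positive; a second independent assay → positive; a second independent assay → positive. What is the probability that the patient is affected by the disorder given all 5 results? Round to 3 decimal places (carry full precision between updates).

0.894

After a second independent assay='positive': P(affected) = 0.3·0.7500 / (0.3·0.7500 + 0.2·0.2500) ≈ 0.8182
After a diagnostic test='negative': P(affected) = 0.25·0.8182 / (0.25·0.8182 + 0.45·0.1818) ≈ 0.7143
After a second independent assay='positive': P(affected) = 0.3·0.7143 / (0.3·0.7143 + 0.2·0.2857) ≈ 0.7895
After a second independent assay='positive': P(affected) = 0.3·0.7895 / (0.3·0.7895 + 0.2·0.2105) ≈ 0.8491
After a second independent assay='positive': P(affected) = 0.3·0.8491 / (0.3·0.8491 + 0.2·0.1509) ≈ 0.8940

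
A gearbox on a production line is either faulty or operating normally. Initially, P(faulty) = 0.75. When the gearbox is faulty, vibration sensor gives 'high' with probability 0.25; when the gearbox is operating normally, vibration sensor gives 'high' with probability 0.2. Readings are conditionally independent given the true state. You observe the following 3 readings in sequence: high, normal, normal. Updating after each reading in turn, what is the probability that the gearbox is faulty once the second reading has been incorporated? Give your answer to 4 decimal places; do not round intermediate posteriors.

0.7785

After 'high': P(faulty) = 0.25·0.7500 / (0.25·0.7500 + 0.2·0.2500) ≈ 0.7895
After 'normal': P(faulty) = 0.75·0.7895 / (0.75·0.7895 + 0.8·0.2105) ≈ 0.7785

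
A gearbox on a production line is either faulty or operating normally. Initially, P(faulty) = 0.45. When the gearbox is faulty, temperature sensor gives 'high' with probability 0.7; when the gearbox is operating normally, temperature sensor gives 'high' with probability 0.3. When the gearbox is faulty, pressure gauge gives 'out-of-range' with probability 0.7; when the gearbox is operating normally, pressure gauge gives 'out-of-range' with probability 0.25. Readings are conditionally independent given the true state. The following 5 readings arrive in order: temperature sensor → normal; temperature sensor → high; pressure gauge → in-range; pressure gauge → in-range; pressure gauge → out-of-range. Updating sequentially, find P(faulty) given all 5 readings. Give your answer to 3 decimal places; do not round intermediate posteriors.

Apply Bayes' rule sequentially, carrying P(faulty) forward.
After temperature sensor='normal': P(faulty) = 0.3·0.4500 / (0.3·0.4500 + 0.7·0.5500) ≈ 0.2596
After temperature sensor='high': P(faulty) = 0.7·0.2596 / (0.7·0.2596 + 0.3·0.7404) ≈ 0.4500
After pressure gauge='in-range': P(faulty) = 0.3·0.4500 / (0.3·0.4500 + 0.75·0.5500) ≈ 0.2466
After pressure gauge='in-range': P(faulty) = 0.3·0.2466 / (0.3·0.2466 + 0.75·0.7534) ≈ 0.1158
After pressure gauge='out-of-range': P(faulty) = 0.7·0.1158 / (0.7·0.1158 + 0.25·0.8842) ≈ 0.2682

0.268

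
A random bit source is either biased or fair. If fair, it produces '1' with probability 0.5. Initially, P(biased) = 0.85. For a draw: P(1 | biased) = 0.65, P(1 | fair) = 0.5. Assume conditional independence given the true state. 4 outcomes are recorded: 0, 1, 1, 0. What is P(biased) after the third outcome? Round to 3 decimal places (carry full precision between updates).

0.870

After '0': P(biased) = 0.35·0.8500 / (0.35·0.8500 + 0.5·0.1500) ≈ 0.7987
After '1': P(biased) = 0.65·0.7987 / (0.65·0.7987 + 0.5·0.2013) ≈ 0.8376
After '1': P(biased) = 0.65·0.8376 / (0.65·0.8376 + 0.5·0.1624) ≈ 0.8702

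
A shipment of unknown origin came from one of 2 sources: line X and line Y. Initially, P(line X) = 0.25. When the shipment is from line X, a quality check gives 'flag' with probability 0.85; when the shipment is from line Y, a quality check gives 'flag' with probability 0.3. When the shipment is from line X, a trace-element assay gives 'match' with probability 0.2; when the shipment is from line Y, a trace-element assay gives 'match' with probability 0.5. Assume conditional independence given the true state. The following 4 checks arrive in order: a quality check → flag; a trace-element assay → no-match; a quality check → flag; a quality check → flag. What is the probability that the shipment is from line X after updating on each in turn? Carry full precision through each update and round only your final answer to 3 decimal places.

After a quality check='flag': P(line X) = 0.85·0.2500 / (0.85·0.2500 + 0.3·0.7500) ≈ 0.4857
After a trace-element assay='no-match': P(line X) = 0.8·0.4857 / (0.8·0.4857 + 0.5·0.5143) ≈ 0.6018
After a quality check='flag': P(line X) = 0.85·0.6018 / (0.85·0.6018 + 0.3·0.3982) ≈ 0.8107
After a quality check='flag': P(line X) = 0.85·0.8107 / (0.85·0.8107 + 0.3·0.1893) ≈ 0.9238

0.924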